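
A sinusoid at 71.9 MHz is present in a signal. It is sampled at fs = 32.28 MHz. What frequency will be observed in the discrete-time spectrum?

7.34 MHz

71.9 MHz mod fs = 7.34 MHz.
7.34 MHz ≤ fs/2 = 16.14 MHz, appears at 7.34 MHz.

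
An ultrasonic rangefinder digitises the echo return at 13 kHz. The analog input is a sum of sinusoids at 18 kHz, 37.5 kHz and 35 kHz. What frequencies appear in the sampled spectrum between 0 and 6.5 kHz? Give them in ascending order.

fs/2 = 6.5 kHz.
18 kHz mod fs = 5 kHz.
5 kHz ≤ fs/2 = 6.5 kHz, appears at 5 kHz.
37.5 kHz mod fs = 11.5 kHz.
11.5 kHz > fs/2 = 6.5 kHz, folds to fs − 11.5 kHz = 1.5 kHz.
35 kHz mod fs = 9 kHz.
9 kHz > fs/2 = 6.5 kHz, folds to fs − 9 kHz = 4 kHz.
Distinct values: {1.5 kHz, 4 kHz, 5 kHz}.

1.5 kHz, 4 kHz, 5 kHz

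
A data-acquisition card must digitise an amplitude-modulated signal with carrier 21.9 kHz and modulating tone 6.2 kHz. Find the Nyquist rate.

56.2 kHz

AM sidebands sit at fc ± fm = 15.7 kHz and 28.1 kHz.
Highest-frequency component: 28.1 kHz.
Nyquist rate = 2 × 28.1 kHz = 56.2 kHz.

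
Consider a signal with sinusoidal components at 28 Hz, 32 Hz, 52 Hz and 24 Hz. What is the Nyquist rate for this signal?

104 Hz

Highest-frequency component: 52 Hz.
Nyquist rate = 2 × 52 Hz = 104 Hz.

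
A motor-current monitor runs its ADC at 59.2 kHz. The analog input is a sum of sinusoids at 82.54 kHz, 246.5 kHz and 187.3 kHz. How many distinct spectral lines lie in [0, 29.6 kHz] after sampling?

fs/2 = 29.6 kHz.
82.54 kHz mod fs = 23.34 kHz.
23.34 kHz ≤ fs/2 = 29.6 kHz, appears at 23.34 kHz.
246.5 kHz mod fs = 9.7 kHz.
9.7 kHz ≤ fs/2 = 29.6 kHz, appears at 9.7 kHz.
187.3 kHz mod fs = 9.7 kHz.
9.7 kHz ≤ fs/2 = 29.6 kHz, appears at 9.7 kHz.
Distinct values: {9.7 kHz, 23.34 kHz} → 2.

2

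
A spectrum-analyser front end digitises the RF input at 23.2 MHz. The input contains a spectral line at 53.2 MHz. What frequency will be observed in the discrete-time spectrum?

53.2 MHz mod fs = 6.8 MHz.
6.8 MHz ≤ fs/2 = 11.6 MHz, appears at 6.8 MHz.

6.8 MHz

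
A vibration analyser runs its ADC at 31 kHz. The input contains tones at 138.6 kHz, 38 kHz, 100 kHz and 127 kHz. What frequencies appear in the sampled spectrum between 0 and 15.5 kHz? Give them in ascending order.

fs/2 = 15.5 kHz.
138.6 kHz mod fs = 14.6 kHz.
14.6 kHz ≤ fs/2 = 15.5 kHz, appears at 14.6 kHz.
38 kHz mod fs = 7 kHz.
7 kHz ≤ fs/2 = 15.5 kHz, appears at 7 kHz.
100 kHz mod fs = 7 kHz.
7 kHz ≤ fs/2 = 15.5 kHz, appears at 7 kHz.
127 kHz mod fs = 3 kHz.
3 kHz ≤ fs/2 = 15.5 kHz, appears at 3 kHz.
Distinct values: {3 kHz, 7 kHz, 14.6 kHz}.

3 kHz, 7 kHz, 14.6 kHz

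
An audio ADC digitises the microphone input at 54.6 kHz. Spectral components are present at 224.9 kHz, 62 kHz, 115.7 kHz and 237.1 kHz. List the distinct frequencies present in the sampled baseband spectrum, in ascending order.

6.5 kHz, 7.4 kHz, 18.7 kHz

fs/2 = 27.3 kHz.
224.9 kHz mod fs = 6.5 kHz.
6.5 kHz ≤ fs/2 = 27.3 kHz, appears at 6.5 kHz.
62 kHz mod fs = 7.4 kHz.
7.4 kHz ≤ fs/2 = 27.3 kHz, appears at 7.4 kHz.
115.7 kHz mod fs = 6.5 kHz.
6.5 kHz ≤ fs/2 = 27.3 kHz, appears at 6.5 kHz.
237.1 kHz mod fs = 18.7 kHz.
18.7 kHz ≤ fs/2 = 27.3 kHz, appears at 18.7 kHz.
Distinct values: {6.5 kHz, 7.4 kHz, 18.7 kHz}.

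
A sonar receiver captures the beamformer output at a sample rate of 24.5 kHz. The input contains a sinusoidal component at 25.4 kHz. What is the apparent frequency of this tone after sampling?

0.9 kHz

25.4 kHz mod fs = 0.9 kHz.
0.9 kHz ≤ fs/2 = 12.25 kHz, appears at 0.9 kHz.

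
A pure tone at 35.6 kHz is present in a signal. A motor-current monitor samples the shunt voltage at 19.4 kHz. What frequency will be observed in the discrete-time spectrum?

3.2 kHz

35.6 kHz mod fs = 16.2 kHz.
16.2 kHz > fs/2 = 9.7 kHz, folds to fs − 16.2 kHz = 3.2 kHz.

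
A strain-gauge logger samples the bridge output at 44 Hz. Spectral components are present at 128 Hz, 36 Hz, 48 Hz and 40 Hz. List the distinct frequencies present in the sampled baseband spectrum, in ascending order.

4 Hz, 8 Hz

fs/2 = 22 Hz.
128 Hz mod fs = 40 Hz.
40 Hz > fs/2 = 22 Hz, folds to fs − 40 Hz = 4 Hz.
36 Hz > fs/2 = 22 Hz, folds to fs − 36 Hz = 8 Hz.
48 Hz mod fs = 4 Hz.
4 Hz ≤ fs/2 = 22 Hz, appears at 4 Hz.
40 Hz > fs/2 = 22 Hz, folds to fs − 40 Hz = 4 Hz.
Distinct values: {4 Hz, 8 Hz}.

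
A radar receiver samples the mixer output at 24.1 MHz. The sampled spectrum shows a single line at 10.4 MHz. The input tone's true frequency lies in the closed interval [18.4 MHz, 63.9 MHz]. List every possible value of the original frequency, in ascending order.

Frequencies that alias to 10.4 MHz are k·fs ± 10.4 MHz for integer k ≥ 0.
k=0: 10.4 MHz.
k=1: 13.7 MHz, 34.5 MHz.
k=2: 37.8 MHz, 58.6 MHz.
k=3: 61.9 MHz, 82.7 MHz.
k=4: 86 MHz, 106.8 MHz.
Within [18.4 MHz, 63.9 MHz]: 34.5 MHz, 37.8 MHz, 58.6 MHz, 61.9 MHz.

34.5 MHz, 37.8 MHz, 58.6 MHz, 61.9 MHz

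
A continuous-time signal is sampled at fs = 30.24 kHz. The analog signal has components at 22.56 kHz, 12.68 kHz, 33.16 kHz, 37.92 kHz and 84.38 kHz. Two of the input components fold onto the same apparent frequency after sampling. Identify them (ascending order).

fs/2 = 15.12 kHz.
22.56 kHz > fs/2 = 15.12 kHz, folds to fs − 22.56 kHz = 7.68 kHz.
12.68 kHz ≤ fs/2 = 15.12 kHz, passes unchanged.
33.16 kHz mod fs = 2.92 kHz.
2.92 kHz ≤ fs/2 = 15.12 kHz, appears at 2.92 kHz.
37.92 kHz mod fs = 7.68 kHz.
7.68 kHz ≤ fs/2 = 15.12 kHz, appears at 7.68 kHz.
84.38 kHz mod fs = 23.9 kHz.
23.9 kHz > fs/2 = 15.12 kHz, folds to fs − 23.9 kHz = 6.34 kHz.
22.56 kHz and 37.92 kHz both map to 7.68 kHz.

22.56 kHz, 37.92 kHz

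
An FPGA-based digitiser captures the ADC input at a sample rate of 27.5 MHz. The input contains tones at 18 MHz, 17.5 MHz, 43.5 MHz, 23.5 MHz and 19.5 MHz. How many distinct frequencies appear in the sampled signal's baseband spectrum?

fs/2 = 13.75 MHz.
18 MHz > fs/2 = 13.75 MHz, folds to fs − 18 MHz = 9.5 MHz.
17.5 MHz > fs/2 = 13.75 MHz, folds to fs − 17.5 MHz = 10 MHz.
43.5 MHz mod fs = 16 MHz.
16 MHz > fs/2 = 13.75 MHz, folds to fs − 16 MHz = 11.5 MHz.
23.5 MHz > fs/2 = 13.75 MHz, folds to fs − 23.5 MHz = 4 MHz.
19.5 MHz > fs/2 = 13.75 MHz, folds to fs − 19.5 MHz = 8 MHz.
Distinct values: {4 MHz, 8 MHz, 9.5 MHz, 10 MHz, 11.5 MHz} → 5.

5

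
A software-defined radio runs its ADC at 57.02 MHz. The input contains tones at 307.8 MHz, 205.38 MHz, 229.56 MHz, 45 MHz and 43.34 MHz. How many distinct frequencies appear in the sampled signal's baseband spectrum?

4

fs/2 = 28.51 MHz.
307.8 MHz mod fs = 22.7 MHz.
22.7 MHz ≤ fs/2 = 28.51 MHz, appears at 22.7 MHz.
205.38 MHz mod fs = 34.32 MHz.
34.32 MHz > fs/2 = 28.51 MHz, folds to fs − 34.32 MHz = 22.7 MHz.
229.56 MHz mod fs = 1.48 MHz.
1.48 MHz ≤ fs/2 = 28.51 MHz, appears at 1.48 MHz.
45 MHz > fs/2 = 28.51 MHz, folds to fs − 45 MHz = 12.02 MHz.
43.34 MHz > fs/2 = 28.51 MHz, folds to fs − 43.34 MHz = 13.68 MHz.
Distinct values: {1.48 MHz, 12.02 MHz, 13.68 MHz, 22.7 MHz} → 4.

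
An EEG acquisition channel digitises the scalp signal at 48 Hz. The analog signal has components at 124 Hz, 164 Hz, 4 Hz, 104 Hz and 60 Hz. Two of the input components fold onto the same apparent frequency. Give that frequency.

fs/2 = 24 Hz.
124 Hz mod fs = 28 Hz.
28 Hz > fs/2 = 24 Hz, folds to fs − 28 Hz = 20 Hz.
164 Hz mod fs = 20 Hz.
20 Hz ≤ fs/2 = 24 Hz, appears at 20 Hz.
4 Hz ≤ fs/2 = 24 Hz, passes unchanged.
104 Hz mod fs = 8 Hz.
8 Hz ≤ fs/2 = 24 Hz, appears at 8 Hz.
60 Hz mod fs = 12 Hz.
12 Hz ≤ fs/2 = 24 Hz, appears at 12 Hz.
124 Hz and 164 Hz both map to 20 Hz.

20 Hz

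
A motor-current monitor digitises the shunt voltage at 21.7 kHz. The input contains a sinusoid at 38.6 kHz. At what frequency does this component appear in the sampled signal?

38.6 kHz mod fs = 16.9 kHz.
16.9 kHz > fs/2 = 10.85 kHz, folds to fs − 16.9 kHz = 4.8 kHz.

4.8 kHz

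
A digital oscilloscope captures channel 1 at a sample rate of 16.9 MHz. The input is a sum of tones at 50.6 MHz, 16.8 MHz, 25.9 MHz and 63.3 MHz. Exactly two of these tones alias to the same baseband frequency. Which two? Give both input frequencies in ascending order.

16.8 MHz, 50.6 MHz

fs/2 = 8.45 MHz.
50.6 MHz mod fs = 16.8 MHz.
16.8 MHz > fs/2 = 8.45 MHz, folds to fs − 16.8 MHz = 0.1 MHz.
16.8 MHz > fs/2 = 8.45 MHz, folds to fs − 16.8 MHz = 0.1 MHz.
25.9 MHz mod fs = 9 MHz.
9 MHz > fs/2 = 8.45 MHz, folds to fs − 9 MHz = 7.9 MHz.
63.3 MHz mod fs = 12.6 MHz.
12.6 MHz > fs/2 = 8.45 MHz, folds to fs − 12.6 MHz = 4.3 MHz.
16.8 MHz and 50.6 MHz both map to 0.1 MHz.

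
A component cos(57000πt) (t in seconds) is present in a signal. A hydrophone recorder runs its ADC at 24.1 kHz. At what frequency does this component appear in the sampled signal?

ω = 57000π rad/s → f = ω/(2π) = 28500 Hz = 28.5 kHz.
28.5 kHz mod fs = 4.4 kHz.
4.4 kHz ≤ fs/2 = 12.05 kHz, appears at 4.4 kHz.

4.4 kHz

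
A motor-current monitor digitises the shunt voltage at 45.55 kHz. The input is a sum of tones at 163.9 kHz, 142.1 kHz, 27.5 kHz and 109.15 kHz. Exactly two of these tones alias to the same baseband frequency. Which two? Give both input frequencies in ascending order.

27.5 kHz, 109.15 kHz

fs/2 = 22.775 kHz.
163.9 kHz mod fs = 27.25 kHz.
27.25 kHz > fs/2 = 22.775 kHz, folds to fs − 27.25 kHz = 18.3 kHz.
142.1 kHz mod fs = 5.45 kHz.
5.45 kHz ≤ fs/2 = 22.775 kHz, appears at 5.45 kHz.
27.5 kHz > fs/2 = 22.775 kHz, folds to fs − 27.5 kHz = 18.05 kHz.
109.15 kHz mod fs = 18.05 kHz.
18.05 kHz ≤ fs/2 = 22.775 kHz, appears at 18.05 kHz.
27.5 kHz and 109.15 kHz both map to 18.05 kHz.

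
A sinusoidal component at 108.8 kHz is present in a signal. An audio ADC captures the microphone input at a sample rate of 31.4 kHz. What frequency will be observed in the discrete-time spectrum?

108.8 kHz mod fs = 14.6 kHz.
14.6 kHz ≤ fs/2 = 15.7 kHz, appears at 14.6 kHz.

14.6 kHz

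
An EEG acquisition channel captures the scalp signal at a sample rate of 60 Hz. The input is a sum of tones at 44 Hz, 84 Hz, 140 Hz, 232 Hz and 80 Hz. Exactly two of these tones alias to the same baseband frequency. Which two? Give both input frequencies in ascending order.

80 Hz, 140 Hz

fs/2 = 30 Hz.
44 Hz > fs/2 = 30 Hz, folds to fs − 44 Hz = 16 Hz.
84 Hz mod fs = 24 Hz.
24 Hz ≤ fs/2 = 30 Hz, appears at 24 Hz.
140 Hz mod fs = 20 Hz.
20 Hz ≤ fs/2 = 30 Hz, appears at 20 Hz.
232 Hz mod fs = 52 Hz.
52 Hz > fs/2 = 30 Hz, folds to fs − 52 Hz = 8 Hz.
80 Hz mod fs = 20 Hz.
20 Hz ≤ fs/2 = 30 Hz, appears at 20 Hz.
80 Hz and 140 Hz both map to 20 Hz.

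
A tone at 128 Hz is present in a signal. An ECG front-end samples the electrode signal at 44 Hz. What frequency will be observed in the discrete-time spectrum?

4 Hz

128 Hz mod fs = 40 Hz.
40 Hz > fs/2 = 22 Hz, folds to fs − 40 Hz = 4 Hz.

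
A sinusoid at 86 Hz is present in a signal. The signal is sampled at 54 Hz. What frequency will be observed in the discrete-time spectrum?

22 Hz

86 Hz mod fs = 32 Hz.
32 Hz > fs/2 = 27 Hz, folds to fs − 32 Hz = 22 Hz.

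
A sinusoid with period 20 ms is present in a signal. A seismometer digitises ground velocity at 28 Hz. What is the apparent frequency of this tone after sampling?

6 Hz

T = 20 ms → f = 1/T = 50 Hz.
50 Hz mod fs = 22 Hz.
22 Hz > fs/2 = 14 Hz, folds to fs − 22 Hz = 6 Hz.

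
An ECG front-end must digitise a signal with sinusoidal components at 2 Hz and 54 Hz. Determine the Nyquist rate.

Highest-frequency component: 54 Hz.
Nyquist rate = 2 × 54 Hz = 108 Hz.

108 Hz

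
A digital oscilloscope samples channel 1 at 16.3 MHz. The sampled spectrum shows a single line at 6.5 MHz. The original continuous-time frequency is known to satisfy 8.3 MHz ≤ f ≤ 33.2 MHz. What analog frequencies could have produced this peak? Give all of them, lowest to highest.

Frequencies that alias to 6.5 MHz are k·fs ± 6.5 MHz for integer k ≥ 0.
k=0: 6.5 MHz.
k=1: 9.8 MHz, 22.8 MHz.
k=2: 26.1 MHz, 39.1 MHz.
k=3: 42.4 MHz, 55.4 MHz.
Within [8.3 MHz, 33.2 MHz]: 9.8 MHz, 22.8 MHz, 26.1 MHz.

9.8 MHz, 22.8 MHz, 26.1 MHz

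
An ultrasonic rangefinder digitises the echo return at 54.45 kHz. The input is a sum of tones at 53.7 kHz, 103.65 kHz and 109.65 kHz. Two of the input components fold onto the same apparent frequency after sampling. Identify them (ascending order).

fs/2 = 27.225 kHz.
53.7 kHz > fs/2 = 27.225 kHz, folds to fs − 53.7 kHz = 0.75 kHz.
103.65 kHz mod fs = 49.2 kHz.
49.2 kHz > fs/2 = 27.225 kHz, folds to fs − 49.2 kHz = 5.25 kHz.
109.65 kHz mod fs = 0.75 kHz.
0.75 kHz ≤ fs/2 = 27.225 kHz, appears at 0.75 kHz.
53.7 kHz and 109.65 kHz both map to 0.75 kHz.

53.7 kHz, 109.65 kHz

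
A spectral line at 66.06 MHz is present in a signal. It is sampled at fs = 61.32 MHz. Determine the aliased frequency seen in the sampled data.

4.74 MHz

66.06 MHz mod fs = 4.74 MHz.
4.74 MHz ≤ fs/2 = 30.66 MHz, appears at 4.74 MHz.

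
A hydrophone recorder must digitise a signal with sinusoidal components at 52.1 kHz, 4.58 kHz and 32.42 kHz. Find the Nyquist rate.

Highest-frequency component: 52.1 kHz.
Nyquist rate = 2 × 52.1 kHz = 104.2 kHz.

104.2 kHz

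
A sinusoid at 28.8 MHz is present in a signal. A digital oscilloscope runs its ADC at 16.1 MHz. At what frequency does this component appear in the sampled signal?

3.4 MHz

28.8 MHz mod fs = 12.7 MHz.
12.7 MHz > fs/2 = 8.05 MHz, folds to fs − 12.7 MHz = 3.4 MHz.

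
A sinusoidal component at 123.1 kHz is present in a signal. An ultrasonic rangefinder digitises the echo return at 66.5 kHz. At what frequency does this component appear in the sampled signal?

123.1 kHz mod fs = 56.6 kHz.
56.6 kHz > fs/2 = 33.25 kHz, folds to fs − 56.6 kHz = 9.9 kHz.

9.9 kHz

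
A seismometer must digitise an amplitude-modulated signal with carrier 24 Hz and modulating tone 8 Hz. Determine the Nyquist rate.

AM sidebands sit at fc ± fm = 16 Hz and 32 Hz.
Highest-frequency component: 32 Hz.
Nyquist rate = 2 × 32 Hz = 64 Hz.

64 Hz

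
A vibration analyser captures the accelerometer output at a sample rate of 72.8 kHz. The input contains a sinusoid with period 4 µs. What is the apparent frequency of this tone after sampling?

T = 4 µs → f = 1/T = 250 kHz.
250 kHz mod fs = 31.6 kHz.
31.6 kHz ≤ fs/2 = 36.4 kHz, appears at 31.6 kHz.

31.6 kHz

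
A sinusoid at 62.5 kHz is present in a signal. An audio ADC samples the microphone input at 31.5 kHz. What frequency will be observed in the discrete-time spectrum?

62.5 kHz mod fs = 31 kHz.
31 kHz > fs/2 = 15.75 kHz, folds to fs − 31 kHz = 0.5 kHz.

0.5 kHz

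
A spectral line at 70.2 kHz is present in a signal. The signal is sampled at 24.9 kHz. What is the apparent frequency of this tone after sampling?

70.2 kHz mod fs = 20.4 kHz.
20.4 kHz > fs/2 = 12.45 kHz, folds to fs − 20.4 kHz = 4.5 kHz.

4.5 kHz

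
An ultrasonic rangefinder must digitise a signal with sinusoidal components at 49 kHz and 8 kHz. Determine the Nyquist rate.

Highest-frequency component: 49 kHz.
Nyquist rate = 2 × 49 kHz = 98 kHz.

98 kHz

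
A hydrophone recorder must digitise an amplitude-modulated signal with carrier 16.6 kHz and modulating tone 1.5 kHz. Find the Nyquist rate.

36.2 kHz

AM sidebands sit at fc ± fm = 15.1 kHz and 18.1 kHz.
Highest-frequency component: 18.1 kHz.
Nyquist rate = 2 × 18.1 kHz = 36.2 kHz.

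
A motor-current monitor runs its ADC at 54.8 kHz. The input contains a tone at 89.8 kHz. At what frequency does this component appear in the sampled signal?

19.8 kHz

89.8 kHz mod fs = 35 kHz.
35 kHz > fs/2 = 27.4 kHz, folds to fs − 35 kHz = 19.8 kHz.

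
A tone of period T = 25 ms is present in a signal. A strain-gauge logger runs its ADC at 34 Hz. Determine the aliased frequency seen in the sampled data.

T = 25 ms → f = 1/T = 40 Hz.
40 Hz mod fs = 6 Hz.
6 Hz ≤ fs/2 = 17 Hz, appears at 6 Hz.

6 Hz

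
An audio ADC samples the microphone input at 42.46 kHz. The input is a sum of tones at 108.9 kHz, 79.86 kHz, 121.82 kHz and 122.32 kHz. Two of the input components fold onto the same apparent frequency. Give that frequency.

fs/2 = 21.23 kHz.
108.9 kHz mod fs = 23.98 kHz.
23.98 kHz > fs/2 = 21.23 kHz, folds to fs − 23.98 kHz = 18.48 kHz.
79.86 kHz mod fs = 37.4 kHz.
37.4 kHz > fs/2 = 21.23 kHz, folds to fs − 37.4 kHz = 5.06 kHz.
121.82 kHz mod fs = 36.9 kHz.
36.9 kHz > fs/2 = 21.23 kHz, folds to fs − 36.9 kHz = 5.56 kHz.
122.32 kHz mod fs = 37.4 kHz.
37.4 kHz > fs/2 = 21.23 kHz, folds to fs − 37.4 kHz = 5.06 kHz.
79.86 kHz and 122.32 kHz both map to 5.06 kHz.

5.06 kHz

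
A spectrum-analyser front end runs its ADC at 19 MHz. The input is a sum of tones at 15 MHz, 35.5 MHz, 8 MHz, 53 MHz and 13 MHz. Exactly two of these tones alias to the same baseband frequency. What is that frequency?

4 MHz

fs/2 = 9.5 MHz.
15 MHz > fs/2 = 9.5 MHz, folds to fs − 15 MHz = 4 MHz.
35.5 MHz mod fs = 16.5 MHz.
16.5 MHz > fs/2 = 9.5 MHz, folds to fs − 16.5 MHz = 2.5 MHz.
8 MHz ≤ fs/2 = 9.5 MHz, passes unchanged.
53 MHz mod fs = 15 MHz.
15 MHz > fs/2 = 9.5 MHz, folds to fs − 15 MHz = 4 MHz.
13 MHz > fs/2 = 9.5 MHz, folds to fs − 13 MHz = 6 MHz.
15 MHz and 53 MHz both map to 4 MHz.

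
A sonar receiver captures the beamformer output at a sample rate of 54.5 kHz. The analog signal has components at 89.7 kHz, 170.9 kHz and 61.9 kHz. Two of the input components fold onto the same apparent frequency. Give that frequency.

fs/2 = 27.25 kHz.
89.7 kHz mod fs = 35.2 kHz.
35.2 kHz > fs/2 = 27.25 kHz, folds to fs − 35.2 kHz = 19.3 kHz.
170.9 kHz mod fs = 7.4 kHz.
7.4 kHz ≤ fs/2 = 27.25 kHz, appears at 7.4 kHz.
61.9 kHz mod fs = 7.4 kHz.
7.4 kHz ≤ fs/2 = 27.25 kHz, appears at 7.4 kHz.
61.9 kHz and 170.9 kHz both map to 7.4 kHz.

7.4 kHz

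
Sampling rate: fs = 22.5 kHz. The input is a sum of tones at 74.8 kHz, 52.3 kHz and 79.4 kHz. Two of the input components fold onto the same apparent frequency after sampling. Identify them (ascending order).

52.3 kHz, 74.8 kHz

fs/2 = 11.25 kHz.
74.8 kHz mod fs = 7.3 kHz.
7.3 kHz ≤ fs/2 = 11.25 kHz, appears at 7.3 kHz.
52.3 kHz mod fs = 7.3 kHz.
7.3 kHz ≤ fs/2 = 11.25 kHz, appears at 7.3 kHz.
79.4 kHz mod fs = 11.9 kHz.
11.9 kHz > fs/2 = 11.25 kHz, folds to fs − 11.9 kHz = 10.6 kHz.
52.3 kHz and 74.8 kHz both map to 7.3 kHz.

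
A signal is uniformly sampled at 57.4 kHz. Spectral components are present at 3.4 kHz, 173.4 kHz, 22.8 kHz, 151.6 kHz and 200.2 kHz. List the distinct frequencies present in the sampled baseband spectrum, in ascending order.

1.2 kHz, 3.4 kHz, 20.6 kHz, 22.8 kHz, 28 kHz

fs/2 = 28.7 kHz.
3.4 kHz ≤ fs/2 = 28.7 kHz, passes unchanged.
173.4 kHz mod fs = 1.2 kHz.
1.2 kHz ≤ fs/2 = 28.7 kHz, appears at 1.2 kHz.
22.8 kHz ≤ fs/2 = 28.7 kHz, passes unchanged.
151.6 kHz mod fs = 36.8 kHz.
36.8 kHz > fs/2 = 28.7 kHz, folds to fs − 36.8 kHz = 20.6 kHz.
200.2 kHz mod fs = 28 kHz.
28 kHz ≤ fs/2 = 28.7 kHz, appears at 28 kHz.
Distinct values: {1.2 kHz, 3.4 kHz, 20.6 kHz, 22.8 kHz, 28 kHz}.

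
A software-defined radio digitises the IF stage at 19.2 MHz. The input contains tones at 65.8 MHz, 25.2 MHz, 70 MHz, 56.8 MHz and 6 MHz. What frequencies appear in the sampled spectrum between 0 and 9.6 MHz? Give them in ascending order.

fs/2 = 9.6 MHz.
65.8 MHz mod fs = 8.2 MHz.
8.2 MHz ≤ fs/2 = 9.6 MHz, appears at 8.2 MHz.
25.2 MHz mod fs = 6 MHz.
6 MHz ≤ fs/2 = 9.6 MHz, appears at 6 MHz.
70 MHz mod fs = 12.4 MHz.
12.4 MHz > fs/2 = 9.6 MHz, folds to fs − 12.4 MHz = 6.8 MHz.
56.8 MHz mod fs = 18.4 MHz.
18.4 MHz > fs/2 = 9.6 MHz, folds to fs − 18.4 MHz = 0.8 MHz.
6 MHz ≤ fs/2 = 9.6 MHz, passes unchanged.
Distinct values: {0.8 MHz, 6 MHz, 6.8 MHz, 8.2 MHz}.

0.8 MHz, 6 MHz, 6.8 MHz, 8.2 MHz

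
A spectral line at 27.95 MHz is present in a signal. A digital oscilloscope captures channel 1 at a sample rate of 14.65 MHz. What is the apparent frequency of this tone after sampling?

1.35 MHz

27.95 MHz mod fs = 13.3 MHz.
13.3 MHz > fs/2 = 7.325 MHz, folds to fs − 13.3 MHz = 1.35 MHz.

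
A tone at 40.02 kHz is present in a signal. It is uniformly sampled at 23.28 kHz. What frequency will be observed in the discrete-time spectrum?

6.54 kHz

40.02 kHz mod fs = 16.74 kHz.
16.74 kHz > fs/2 = 11.64 kHz, folds to fs − 16.74 kHz = 6.54 kHz.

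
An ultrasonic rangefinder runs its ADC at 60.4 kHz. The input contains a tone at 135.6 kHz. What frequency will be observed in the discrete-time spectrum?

14.8 kHz

135.6 kHz mod fs = 14.8 kHz.
14.8 kHz ≤ fs/2 = 30.2 kHz, appears at 14.8 kHz.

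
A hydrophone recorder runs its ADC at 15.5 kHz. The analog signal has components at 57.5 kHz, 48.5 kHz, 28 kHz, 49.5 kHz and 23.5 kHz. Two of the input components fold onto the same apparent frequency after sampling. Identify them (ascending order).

28 kHz, 49.5 kHz

fs/2 = 7.75 kHz.
57.5 kHz mod fs = 11 kHz.
11 kHz > fs/2 = 7.75 kHz, folds to fs − 11 kHz = 4.5 kHz.
48.5 kHz mod fs = 2 kHz.
2 kHz ≤ fs/2 = 7.75 kHz, appears at 2 kHz.
28 kHz mod fs = 12.5 kHz.
12.5 kHz > fs/2 = 7.75 kHz, folds to fs − 12.5 kHz = 3 kHz.
49.5 kHz mod fs = 3 kHz.
3 kHz ≤ fs/2 = 7.75 kHz, appears at 3 kHz.
23.5 kHz mod fs = 8 kHz.
8 kHz > fs/2 = 7.75 kHz, folds to fs − 8 kHz = 7.5 kHz.
28 kHz and 49.5 kHz both map to 3 kHz.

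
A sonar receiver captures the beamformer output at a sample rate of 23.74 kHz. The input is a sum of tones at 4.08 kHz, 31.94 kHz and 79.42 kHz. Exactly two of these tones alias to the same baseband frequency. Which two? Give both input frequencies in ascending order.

31.94 kHz, 79.42 kHz

fs/2 = 11.87 kHz.
4.08 kHz ≤ fs/2 = 11.87 kHz, passes unchanged.
31.94 kHz mod fs = 8.2 kHz.
8.2 kHz ≤ fs/2 = 11.87 kHz, appears at 8.2 kHz.
79.42 kHz mod fs = 8.2 kHz.
8.2 kHz ≤ fs/2 = 11.87 kHz, appears at 8.2 kHz.
31.94 kHz and 79.42 kHz both map to 8.2 kHz.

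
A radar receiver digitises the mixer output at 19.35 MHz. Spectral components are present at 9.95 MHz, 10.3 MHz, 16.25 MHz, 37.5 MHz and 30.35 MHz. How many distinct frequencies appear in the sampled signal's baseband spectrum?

5

fs/2 = 9.675 MHz.
9.95 MHz > fs/2 = 9.675 MHz, folds to fs − 9.95 MHz = 9.4 MHz.
10.3 MHz > fs/2 = 9.675 MHz, folds to fs − 10.3 MHz = 9.05 MHz.
16.25 MHz > fs/2 = 9.675 MHz, folds to fs − 16.25 MHz = 3.1 MHz.
37.5 MHz mod fs = 18.15 MHz.
18.15 MHz > fs/2 = 9.675 MHz, folds to fs − 18.15 MHz = 1.2 MHz.
30.35 MHz mod fs = 11 MHz.
11 MHz > fs/2 = 9.675 MHz, folds to fs − 11 MHz = 8.35 MHz.
Distinct values: {1.2 MHz, 3.1 MHz, 8.35 MHz, 9.05 MHz, 9.4 MHz} → 5.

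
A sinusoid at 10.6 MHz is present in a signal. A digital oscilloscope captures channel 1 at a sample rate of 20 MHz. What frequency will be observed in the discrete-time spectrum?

10.6 MHz > fs/2 = 10 MHz, folds to fs − 10.6 MHz = 9.4 MHz.

9.4 MHz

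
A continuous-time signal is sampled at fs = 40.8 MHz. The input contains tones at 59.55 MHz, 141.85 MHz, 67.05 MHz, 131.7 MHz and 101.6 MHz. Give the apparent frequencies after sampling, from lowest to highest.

fs/2 = 20.4 MHz.
59.55 MHz mod fs = 18.75 MHz.
18.75 MHz ≤ fs/2 = 20.4 MHz, appears at 18.75 MHz.
141.85 MHz mod fs = 19.45 MHz.
19.45 MHz ≤ fs/2 = 20.4 MHz, appears at 19.45 MHz.
67.05 MHz mod fs = 26.25 MHz.
26.25 MHz > fs/2 = 20.4 MHz, folds to fs − 26.25 MHz = 14.55 MHz.
131.7 MHz mod fs = 9.3 MHz.
9.3 MHz ≤ fs/2 = 20.4 MHz, appears at 9.3 MHz.
101.6 MHz mod fs = 20 MHz.
20 MHz ≤ fs/2 = 20.4 MHz, appears at 20 MHz.
Distinct values: {9.3 MHz, 14.55 MHz, 18.75 MHz, 19.45 MHz, 20 MHz}.

9.3 MHz, 14.55 MHz, 18.75 MHz, 19.45 MHz, 20 MHz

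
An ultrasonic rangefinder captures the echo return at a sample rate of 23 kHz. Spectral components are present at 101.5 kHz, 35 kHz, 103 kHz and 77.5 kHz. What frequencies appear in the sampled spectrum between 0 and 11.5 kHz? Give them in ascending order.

fs/2 = 11.5 kHz.
101.5 kHz mod fs = 9.5 kHz.
9.5 kHz ≤ fs/2 = 11.5 kHz, appears at 9.5 kHz.
35 kHz mod fs = 12 kHz.
12 kHz > fs/2 = 11.5 kHz, folds to fs − 12 kHz = 11 kHz.
103 kHz mod fs = 11 kHz.
11 kHz ≤ fs/2 = 11.5 kHz, appears at 11 kHz.
77.5 kHz mod fs = 8.5 kHz.
8.5 kHz ≤ fs/2 = 11.5 kHz, appears at 8.5 kHz.
Distinct values: {8.5 kHz, 9.5 kHz, 11 kHz}.

8.5 kHz, 9.5 kHz, 11 kHz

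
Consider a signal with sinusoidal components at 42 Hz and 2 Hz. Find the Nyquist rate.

84 Hz

Highest-frequency component: 42 Hz.
Nyquist rate = 2 × 42 Hz = 84 Hz.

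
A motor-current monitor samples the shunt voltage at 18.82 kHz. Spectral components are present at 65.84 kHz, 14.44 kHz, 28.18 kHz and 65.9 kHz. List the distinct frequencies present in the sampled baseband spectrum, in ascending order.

4.38 kHz, 9.36 kHz, 9.38 kHz

fs/2 = 9.41 kHz.
65.84 kHz mod fs = 9.38 kHz.
9.38 kHz ≤ fs/2 = 9.41 kHz, appears at 9.38 kHz.
14.44 kHz > fs/2 = 9.41 kHz, folds to fs − 14.44 kHz = 4.38 kHz.
28.18 kHz mod fs = 9.36 kHz.
9.36 kHz ≤ fs/2 = 9.41 kHz, appears at 9.36 kHz.
65.9 kHz mod fs = 9.44 kHz.
9.44 kHz > fs/2 = 9.41 kHz, folds to fs − 9.44 kHz = 9.38 kHz.
Distinct values: {4.38 kHz, 9.36 kHz, 9.38 kHz}.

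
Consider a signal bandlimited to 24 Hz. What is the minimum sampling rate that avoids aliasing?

48 Hz

Nyquist rate = 2 × 24 Hz = 48 Hz.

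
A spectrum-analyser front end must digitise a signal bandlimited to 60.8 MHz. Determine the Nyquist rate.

Nyquist rate = 2 × 60.8 MHz = 121.6 MHz.

121.6 MHz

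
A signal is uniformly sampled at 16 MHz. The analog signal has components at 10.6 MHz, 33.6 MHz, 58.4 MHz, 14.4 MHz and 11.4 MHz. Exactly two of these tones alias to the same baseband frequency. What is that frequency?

1.6 MHz

fs/2 = 8 MHz.
10.6 MHz > fs/2 = 8 MHz, folds to fs − 10.6 MHz = 5.4 MHz.
33.6 MHz mod fs = 1.6 MHz.
1.6 MHz ≤ fs/2 = 8 MHz, appears at 1.6 MHz.
58.4 MHz mod fs = 10.4 MHz.
10.4 MHz > fs/2 = 8 MHz, folds to fs − 10.4 MHz = 5.6 MHz.
14.4 MHz > fs/2 = 8 MHz, folds to fs − 14.4 MHz = 1.6 MHz.
11.4 MHz > fs/2 = 8 MHz, folds to fs − 11.4 MHz = 4.6 MHz.
14.4 MHz and 33.6 MHz both map to 1.6 MHz.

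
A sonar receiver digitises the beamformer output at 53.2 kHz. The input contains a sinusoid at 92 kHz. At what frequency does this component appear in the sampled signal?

92 kHz mod fs = 38.8 kHz.
38.8 kHz > fs/2 = 26.6 kHz, folds to fs − 38.8 kHz = 14.4 kHz.

14.4 kHz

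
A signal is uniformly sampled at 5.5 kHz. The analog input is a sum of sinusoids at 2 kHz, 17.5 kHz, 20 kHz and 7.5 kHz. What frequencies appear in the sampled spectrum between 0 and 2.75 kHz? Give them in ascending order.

1 kHz, 2 kHz

fs/2 = 2.75 kHz.
2 kHz ≤ fs/2 = 2.75 kHz, passes unchanged.
17.5 kHz mod fs = 1 kHz.
1 kHz ≤ fs/2 = 2.75 kHz, appears at 1 kHz.
20 kHz mod fs = 3.5 kHz.
3.5 kHz > fs/2 = 2.75 kHz, folds to fs − 3.5 kHz = 2 kHz.
7.5 kHz mod fs = 2 kHz.
2 kHz ≤ fs/2 = 2.75 kHz, appears at 2 kHz.
Distinct values: {1 kHz, 2 kHz}.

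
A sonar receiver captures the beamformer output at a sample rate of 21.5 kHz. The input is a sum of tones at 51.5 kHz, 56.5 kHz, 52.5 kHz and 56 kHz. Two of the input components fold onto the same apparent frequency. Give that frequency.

fs/2 = 10.75 kHz.
51.5 kHz mod fs = 8.5 kHz.
8.5 kHz ≤ fs/2 = 10.75 kHz, appears at 8.5 kHz.
56.5 kHz mod fs = 13.5 kHz.
13.5 kHz > fs/2 = 10.75 kHz, folds to fs − 13.5 kHz = 8 kHz.
52.5 kHz mod fs = 9.5 kHz.
9.5 kHz ≤ fs/2 = 10.75 kHz, appears at 9.5 kHz.
56 kHz mod fs = 13 kHz.
13 kHz > fs/2 = 10.75 kHz, folds to fs − 13 kHz = 8.5 kHz.
51.5 kHz and 56 kHz both map to 8.5 kHz.

8.5 kHz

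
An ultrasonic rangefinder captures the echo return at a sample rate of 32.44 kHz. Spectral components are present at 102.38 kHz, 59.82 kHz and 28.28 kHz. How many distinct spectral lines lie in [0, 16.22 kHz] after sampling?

fs/2 = 16.22 kHz.
102.38 kHz mod fs = 5.06 kHz.
5.06 kHz ≤ fs/2 = 16.22 kHz, appears at 5.06 kHz.
59.82 kHz mod fs = 27.38 kHz.
27.38 kHz > fs/2 = 16.22 kHz, folds to fs − 27.38 kHz = 5.06 kHz.
28.28 kHz > fs/2 = 16.22 kHz, folds to fs − 28.28 kHz = 4.16 kHz.
Distinct values: {4.16 kHz, 5.06 kHz} → 2.

2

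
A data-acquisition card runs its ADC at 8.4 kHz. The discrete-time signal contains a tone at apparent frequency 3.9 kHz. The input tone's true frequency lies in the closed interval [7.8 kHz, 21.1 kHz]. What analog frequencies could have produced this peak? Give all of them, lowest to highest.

12.3 kHz, 12.9 kHz, 20.7 kHz

Frequencies that alias to 3.9 kHz are k·fs ± 3.9 kHz for integer k ≥ 0.
k=0: 3.9 kHz.
k=1: 4.5 kHz, 12.3 kHz.
k=2: 12.9 kHz, 20.7 kHz.
k=3: 21.3 kHz, 29.1 kHz.
Within [7.8 kHz, 21.1 kHz]: 12.3 kHz, 12.9 kHz, 20.7 kHz.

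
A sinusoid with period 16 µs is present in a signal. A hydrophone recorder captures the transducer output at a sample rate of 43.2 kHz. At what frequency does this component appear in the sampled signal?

T = 16 µs → f = 1/T = 62.5 kHz.
62.5 kHz mod fs = 19.3 kHz.
19.3 kHz ≤ fs/2 = 21.6 kHz, appears at 19.3 kHz.

19.3 kHz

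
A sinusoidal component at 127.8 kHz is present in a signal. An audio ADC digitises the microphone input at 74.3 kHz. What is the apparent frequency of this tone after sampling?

127.8 kHz mod fs = 53.5 kHz.
53.5 kHz > fs/2 = 37.15 kHz, folds to fs − 53.5 kHz = 20.8 kHz.

20.8 kHz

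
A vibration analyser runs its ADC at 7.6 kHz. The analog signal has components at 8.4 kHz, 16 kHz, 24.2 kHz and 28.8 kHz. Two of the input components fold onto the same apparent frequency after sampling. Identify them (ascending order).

8.4 kHz, 16 kHz

fs/2 = 3.8 kHz.
8.4 kHz mod fs = 0.8 kHz.
0.8 kHz ≤ fs/2 = 3.8 kHz, appears at 0.8 kHz.
16 kHz mod fs = 0.8 kHz.
0.8 kHz ≤ fs/2 = 3.8 kHz, appears at 0.8 kHz.
24.2 kHz mod fs = 1.4 kHz.
1.4 kHz ≤ fs/2 = 3.8 kHz, appears at 1.4 kHz.
28.8 kHz mod fs = 6 kHz.
6 kHz > fs/2 = 3.8 kHz, folds to fs − 6 kHz = 1.6 kHz.
8.4 kHz and 16 kHz both map to 0.8 kHz.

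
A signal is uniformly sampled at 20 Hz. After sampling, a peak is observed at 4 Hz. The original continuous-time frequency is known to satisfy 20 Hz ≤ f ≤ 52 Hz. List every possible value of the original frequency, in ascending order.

24 Hz, 36 Hz, 44 Hz

Frequencies that alias to 4 Hz are k·fs ± 4 Hz for integer k ≥ 0.
k=0: 4 Hz.
k=1: 16 Hz, 24 Hz.
k=2: 36 Hz, 44 Hz.
k=3: 56 Hz, 64 Hz.
Within [20 Hz, 52 Hz]: 24 Hz, 36 Hz, 44 Hz.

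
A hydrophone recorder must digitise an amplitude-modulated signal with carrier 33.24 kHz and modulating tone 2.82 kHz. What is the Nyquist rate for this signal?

AM sidebands sit at fc ± fm = 30.42 kHz and 36.06 kHz.
Highest-frequency component: 36.06 kHz.
Nyquist rate = 2 × 36.06 kHz = 72.12 kHz.

72.12 kHz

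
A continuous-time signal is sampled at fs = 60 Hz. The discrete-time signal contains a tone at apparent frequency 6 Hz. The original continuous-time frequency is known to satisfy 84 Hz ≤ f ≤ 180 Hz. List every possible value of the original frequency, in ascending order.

114 Hz, 126 Hz, 174 Hz

Frequencies that alias to 6 Hz are k·fs ± 6 Hz for integer k ≥ 0.
k=0: 6 Hz.
k=1: 54 Hz, 66 Hz.
k=2: 114 Hz, 126 Hz.
k=3: 174 Hz, 186 Hz.
k=4: 234 Hz, 246 Hz.
Within [84 Hz, 180 Hz]: 114 Hz, 126 Hz, 174 Hz.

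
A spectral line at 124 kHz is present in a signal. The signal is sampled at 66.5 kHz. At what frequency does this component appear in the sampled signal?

9 kHz

124 kHz mod fs = 57.5 kHz.
57.5 kHz > fs/2 = 33.25 kHz, folds to fs − 57.5 kHz = 9 kHz.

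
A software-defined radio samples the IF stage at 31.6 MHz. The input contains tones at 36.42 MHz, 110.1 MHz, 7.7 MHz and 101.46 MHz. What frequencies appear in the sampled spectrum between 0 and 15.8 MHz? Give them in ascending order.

4.82 MHz, 6.66 MHz, 7.7 MHz, 15.3 MHz

fs/2 = 15.8 MHz.
36.42 MHz mod fs = 4.82 MHz.
4.82 MHz ≤ fs/2 = 15.8 MHz, appears at 4.82 MHz.
110.1 MHz mod fs = 15.3 MHz.
15.3 MHz ≤ fs/2 = 15.8 MHz, appears at 15.3 MHz.
7.7 MHz ≤ fs/2 = 15.8 MHz, passes unchanged.
101.46 MHz mod fs = 6.66 MHz.
6.66 MHz ≤ fs/2 = 15.8 MHz, appears at 6.66 MHz.
Distinct values: {4.82 MHz, 6.66 MHz, 7.7 MHz, 15.3 MHz}.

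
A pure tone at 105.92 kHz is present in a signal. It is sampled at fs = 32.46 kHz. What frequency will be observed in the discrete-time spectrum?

105.92 kHz mod fs = 8.54 kHz.
8.54 kHz ≤ fs/2 = 16.23 kHz, appears at 8.54 kHz.

8.54 kHz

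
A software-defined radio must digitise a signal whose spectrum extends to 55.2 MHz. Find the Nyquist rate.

110.4 MHz

Nyquist rate = 2 × 55.2 MHz = 110.4 MHz.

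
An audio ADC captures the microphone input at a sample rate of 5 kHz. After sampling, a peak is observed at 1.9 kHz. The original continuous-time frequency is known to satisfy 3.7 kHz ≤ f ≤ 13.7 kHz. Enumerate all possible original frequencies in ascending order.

6.9 kHz, 8.1 kHz, 11.9 kHz, 13.1 kHz

Frequencies that alias to 1.9 kHz are k·fs ± 1.9 kHz for integer k ≥ 0.
k=0: 1.9 kHz.
k=1: 3.1 kHz, 6.9 kHz.
k=2: 8.1 kHz, 11.9 kHz.
k=3: 13.1 kHz, 16.9 kHz.
k=4: 18.1 kHz, 21.9 kHz.
Within [3.7 kHz, 13.7 kHz]: 6.9 kHz, 8.1 kHz, 11.9 kHz, 13.1 kHz.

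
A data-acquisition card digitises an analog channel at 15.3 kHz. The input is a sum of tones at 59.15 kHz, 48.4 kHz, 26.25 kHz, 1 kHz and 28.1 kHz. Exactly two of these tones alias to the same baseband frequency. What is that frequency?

fs/2 = 7.65 kHz.
59.15 kHz mod fs = 13.25 kHz.
13.25 kHz > fs/2 = 7.65 kHz, folds to fs − 13.25 kHz = 2.05 kHz.
48.4 kHz mod fs = 2.5 kHz.
2.5 kHz ≤ fs/2 = 7.65 kHz, appears at 2.5 kHz.
26.25 kHz mod fs = 10.95 kHz.
10.95 kHz > fs/2 = 7.65 kHz, folds to fs − 10.95 kHz = 4.35 kHz.
1 kHz ≤ fs/2 = 7.65 kHz, passes unchanged.
28.1 kHz mod fs = 12.8 kHz.
12.8 kHz > fs/2 = 7.65 kHz, folds to fs − 12.8 kHz = 2.5 kHz.
28.1 kHz and 48.4 kHz both map to 2.5 kHz.

2.5 kHz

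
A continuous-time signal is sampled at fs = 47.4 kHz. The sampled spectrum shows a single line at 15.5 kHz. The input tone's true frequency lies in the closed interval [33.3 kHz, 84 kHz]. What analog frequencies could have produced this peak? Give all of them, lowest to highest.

Frequencies that alias to 15.5 kHz are k·fs ± 15.5 kHz for integer k ≥ 0.
k=0: 15.5 kHz.
k=1: 31.9 kHz, 62.9 kHz.
k=2: 79.3 kHz, 110.3 kHz.
k=3: 126.7 kHz, 157.7 kHz.
Within [33.3 kHz, 84 kHz]: 62.9 kHz, 79.3 kHz.

62.9 kHz, 79.3 kHz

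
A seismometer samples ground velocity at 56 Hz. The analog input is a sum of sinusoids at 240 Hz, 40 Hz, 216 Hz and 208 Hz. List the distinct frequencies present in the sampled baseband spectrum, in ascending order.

fs/2 = 28 Hz.
240 Hz mod fs = 16 Hz.
16 Hz ≤ fs/2 = 28 Hz, appears at 16 Hz.
40 Hz > fs/2 = 28 Hz, folds to fs − 40 Hz = 16 Hz.
216 Hz mod fs = 48 Hz.
48 Hz > fs/2 = 28 Hz, folds to fs − 48 Hz = 8 Hz.
208 Hz mod fs = 40 Hz.
40 Hz > fs/2 = 28 Hz, folds to fs − 40 Hz = 16 Hz.
Distinct values: {8 Hz, 16 Hz}.

8 Hz, 16 Hz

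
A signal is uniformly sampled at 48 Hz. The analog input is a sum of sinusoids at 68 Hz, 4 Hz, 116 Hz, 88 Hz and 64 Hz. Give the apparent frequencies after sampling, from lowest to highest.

4 Hz, 8 Hz, 16 Hz, 20 Hz

fs/2 = 24 Hz.
68 Hz mod fs = 20 Hz.
20 Hz ≤ fs/2 = 24 Hz, appears at 20 Hz.
4 Hz ≤ fs/2 = 24 Hz, passes unchanged.
116 Hz mod fs = 20 Hz.
20 Hz ≤ fs/2 = 24 Hz, appears at 20 Hz.
88 Hz mod fs = 40 Hz.
40 Hz > fs/2 = 24 Hz, folds to fs − 40 Hz = 8 Hz.
64 Hz mod fs = 16 Hz.
16 Hz ≤ fs/2 = 24 Hz, appears at 16 Hz.
Distinct values: {4 Hz, 8 Hz, 16 Hz, 20 Hz}.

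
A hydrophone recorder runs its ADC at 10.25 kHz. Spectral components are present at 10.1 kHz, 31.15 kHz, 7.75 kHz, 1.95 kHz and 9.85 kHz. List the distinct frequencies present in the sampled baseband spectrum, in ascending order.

fs/2 = 5.125 kHz.
10.1 kHz > fs/2 = 5.125 kHz, folds to fs − 10.1 kHz = 0.15 kHz.
31.15 kHz mod fs = 0.4 kHz.
0.4 kHz ≤ fs/2 = 5.125 kHz, appears at 0.4 kHz.
7.75 kHz > fs/2 = 5.125 kHz, folds to fs − 7.75 kHz = 2.5 kHz.
1.95 kHz ≤ fs/2 = 5.125 kHz, passes unchanged.
9.85 kHz > fs/2 = 5.125 kHz, folds to fs − 9.85 kHz = 0.4 kHz.
Distinct values: {0.15 kHz, 0.4 kHz, 1.95 kHz, 2.5 kHz}.

0.15 kHz, 0.4 kHz, 1.95 kHz, 2.5 kHz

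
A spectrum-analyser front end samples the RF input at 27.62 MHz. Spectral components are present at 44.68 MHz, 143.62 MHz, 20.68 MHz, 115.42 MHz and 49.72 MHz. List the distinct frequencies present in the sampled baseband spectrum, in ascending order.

4.94 MHz, 5.52 MHz, 6.94 MHz, 10.56 MHz

fs/2 = 13.81 MHz.
44.68 MHz mod fs = 17.06 MHz.
17.06 MHz > fs/2 = 13.81 MHz, folds to fs − 17.06 MHz = 10.56 MHz.
143.62 MHz mod fs = 5.52 MHz.
5.52 MHz ≤ fs/2 = 13.81 MHz, appears at 5.52 MHz.
20.68 MHz > fs/2 = 13.81 MHz, folds to fs − 20.68 MHz = 6.94 MHz.
115.42 MHz mod fs = 4.94 MHz.
4.94 MHz ≤ fs/2 = 13.81 MHz, appears at 4.94 MHz.
49.72 MHz mod fs = 22.1 MHz.
22.1 MHz > fs/2 = 13.81 MHz, folds to fs − 22.1 MHz = 5.52 MHz.
Distinct values: {4.94 MHz, 5.52 MHz, 6.94 MHz, 10.56 MHz}.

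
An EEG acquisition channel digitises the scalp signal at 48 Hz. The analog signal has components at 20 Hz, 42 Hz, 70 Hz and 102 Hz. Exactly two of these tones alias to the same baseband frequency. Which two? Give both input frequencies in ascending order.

fs/2 = 24 Hz.
20 Hz ≤ fs/2 = 24 Hz, passes unchanged.
42 Hz > fs/2 = 24 Hz, folds to fs − 42 Hz = 6 Hz.
70 Hz mod fs = 22 Hz.
22 Hz ≤ fs/2 = 24 Hz, appears at 22 Hz.
102 Hz mod fs = 6 Hz.
6 Hz ≤ fs/2 = 24 Hz, appears at 6 Hz.
42 Hz and 102 Hz both map to 6 Hz.

42 Hz, 102 Hz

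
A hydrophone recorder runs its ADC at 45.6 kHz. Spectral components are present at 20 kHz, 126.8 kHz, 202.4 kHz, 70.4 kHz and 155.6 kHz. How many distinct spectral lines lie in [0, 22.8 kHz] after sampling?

4

fs/2 = 22.8 kHz.
20 kHz ≤ fs/2 = 22.8 kHz, passes unchanged.
126.8 kHz mod fs = 35.6 kHz.
35.6 kHz > fs/2 = 22.8 kHz, folds to fs − 35.6 kHz = 10 kHz.
202.4 kHz mod fs = 20 kHz.
20 kHz ≤ fs/2 = 22.8 kHz, appears at 20 kHz.
70.4 kHz mod fs = 24.8 kHz.
24.8 kHz > fs/2 = 22.8 kHz, folds to fs − 24.8 kHz = 20.8 kHz.
155.6 kHz mod fs = 18.8 kHz.
18.8 kHz ≤ fs/2 = 22.8 kHz, appears at 18.8 kHz.
Distinct values: {10 kHz, 18.8 kHz, 20 kHz, 20.8 kHz} → 4.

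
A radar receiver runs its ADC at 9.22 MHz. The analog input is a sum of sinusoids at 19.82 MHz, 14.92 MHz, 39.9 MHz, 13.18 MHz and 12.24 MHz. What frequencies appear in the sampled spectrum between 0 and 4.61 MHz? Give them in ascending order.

fs/2 = 4.61 MHz.
19.82 MHz mod fs = 1.38 MHz.
1.38 MHz ≤ fs/2 = 4.61 MHz, appears at 1.38 MHz.
14.92 MHz mod fs = 5.7 MHz.
5.7 MHz > fs/2 = 4.61 MHz, folds to fs − 5.7 MHz = 3.52 MHz.
39.9 MHz mod fs = 3.02 MHz.
3.02 MHz ≤ fs/2 = 4.61 MHz, appears at 3.02 MHz.
13.18 MHz mod fs = 3.96 MHz.
3.96 MHz ≤ fs/2 = 4.61 MHz, appears at 3.96 MHz.
12.24 MHz mod fs = 3.02 MHz.
3.02 MHz ≤ fs/2 = 4.61 MHz, appears at 3.02 MHz.
Distinct values: {1.38 MHz, 3.02 MHz, 3.52 MHz, 3.96 MHz}.

1.38 MHz, 3.02 MHz, 3.52 MHz, 3.96 MHz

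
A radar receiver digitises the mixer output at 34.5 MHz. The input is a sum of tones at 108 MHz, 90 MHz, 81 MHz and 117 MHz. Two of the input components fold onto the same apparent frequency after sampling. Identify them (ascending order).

fs/2 = 17.25 MHz.
108 MHz mod fs = 4.5 MHz.
4.5 MHz ≤ fs/2 = 17.25 MHz, appears at 4.5 MHz.
90 MHz mod fs = 21 MHz.
21 MHz > fs/2 = 17.25 MHz, folds to fs − 21 MHz = 13.5 MHz.
81 MHz mod fs = 12 MHz.
12 MHz ≤ fs/2 = 17.25 MHz, appears at 12 MHz.
117 MHz mod fs = 13.5 MHz.
13.5 MHz ≤ fs/2 = 17.25 MHz, appears at 13.5 MHz.
90 MHz and 117 MHz both map to 13.5 MHz.

90 MHz, 117 MHz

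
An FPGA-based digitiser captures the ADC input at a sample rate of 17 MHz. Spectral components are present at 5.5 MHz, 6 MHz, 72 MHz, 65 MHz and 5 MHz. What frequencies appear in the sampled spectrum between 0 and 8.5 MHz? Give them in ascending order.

fs/2 = 8.5 MHz.
5.5 MHz ≤ fs/2 = 8.5 MHz, passes unchanged.
6 MHz ≤ fs/2 = 8.5 MHz, passes unchanged.
72 MHz mod fs = 4 MHz.
4 MHz ≤ fs/2 = 8.5 MHz, appears at 4 MHz.
65 MHz mod fs = 14 MHz.
14 MHz > fs/2 = 8.5 MHz, folds to fs − 14 MHz = 3 MHz.
5 MHz ≤ fs/2 = 8.5 MHz, passes unchanged.
Distinct values: {3 MHz, 4 MHz, 5 MHz, 5.5 MHz, 6 MHz}.

3 MHz, 4 MHz, 5 MHz, 5.5 MHz, 6 MHz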